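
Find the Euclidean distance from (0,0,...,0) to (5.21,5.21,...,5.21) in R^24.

||(5.21,5.21,...,5.21)|| = √(24)·5.21 ≈ 25.5237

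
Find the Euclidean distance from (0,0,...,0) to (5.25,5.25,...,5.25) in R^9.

||(5.25,5.25,...,5.25)|| = √(9)·5.25 = 15.75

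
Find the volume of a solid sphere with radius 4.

Volume = π^{3/2}·(4)^3/Γ(5/2) = 256·π/3 ≈ 268.083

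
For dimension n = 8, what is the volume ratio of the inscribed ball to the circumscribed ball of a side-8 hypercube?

V_in / V_out = (r_in/r_out)^8 = (1/√8)^8 = 8^(-8/2) ≈ 0.000244141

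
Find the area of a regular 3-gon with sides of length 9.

Area = (√3/4) · 9² = 35.074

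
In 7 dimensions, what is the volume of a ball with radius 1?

V_7(1) = π^(7/2) · (1)^7 / Γ(7/2 + 1) = 16·π^3/105 ≈ 4.72477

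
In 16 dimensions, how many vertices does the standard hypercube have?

An n-cube has 2^n vertices; for n = 16 that is 2^16 = 65536.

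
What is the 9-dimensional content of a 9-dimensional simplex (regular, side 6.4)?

Volume = 6.4^9 · √(10/2^9) / 9! ≈ 6.9378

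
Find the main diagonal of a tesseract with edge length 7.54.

Diagonal = √4 · 7.54 = 15.08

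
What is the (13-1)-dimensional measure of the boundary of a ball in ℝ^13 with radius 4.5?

S = n·V_n(r)/r = 13·V_13(4.5)/4.5 (volume-to-surface relation), giving 10460353203·π^6/12320 ≈ 8.16272e+08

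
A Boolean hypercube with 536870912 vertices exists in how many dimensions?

The n-cube has 2^n vertices, and 536870912 = 2^29, so n = 29.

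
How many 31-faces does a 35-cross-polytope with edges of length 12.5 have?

Each 31-face is the convex hull of 32 vertices, one chosen as ±e_i from each of 32 distinct axes: 2^32·C(35,32) = 28110560952320.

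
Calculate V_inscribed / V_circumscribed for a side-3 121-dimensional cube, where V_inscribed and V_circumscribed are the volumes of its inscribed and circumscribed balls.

V_in / V_out = (r_in/r_out)^121 = (1/√121)^121 = 121^(-121/2) ≈ 9.80585e-127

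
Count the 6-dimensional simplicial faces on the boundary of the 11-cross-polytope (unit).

f_6(11-orthoplex) = 2^7 · (11 choose 7) = 42240.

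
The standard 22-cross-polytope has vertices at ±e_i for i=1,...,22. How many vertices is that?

Number of vertices = 2n = 44.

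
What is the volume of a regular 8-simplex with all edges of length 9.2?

For a regular n-simplex with edge a, V = (a^n / n!)·√((n+1)/2^n). With a=9.2, n=8: V ≈ 238.662.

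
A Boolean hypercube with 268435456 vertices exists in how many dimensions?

n = log_2(268435456) = 28.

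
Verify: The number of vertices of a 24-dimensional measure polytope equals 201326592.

False. The 24-cube has 2^24 = 16777216 vertices.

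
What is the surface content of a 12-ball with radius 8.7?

|∂B_12(8.7)| ≈ 3.46306e+11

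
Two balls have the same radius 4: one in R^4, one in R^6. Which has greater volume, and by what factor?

V_4(4) ≈ 1263.31, V_6(4) ≈ 21167. The 6-ball is larger by a factor of 16.76.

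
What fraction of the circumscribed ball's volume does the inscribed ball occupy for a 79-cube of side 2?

Volume scales as r^n, and r_in/r_out = 1/√79, giving (1/√79)^79 ≈ 1.10594e-75.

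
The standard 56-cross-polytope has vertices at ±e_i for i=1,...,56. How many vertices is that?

Number of vertices = 2n = 112.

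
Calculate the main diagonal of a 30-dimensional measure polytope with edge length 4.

The space diagonal of an n-cube of side s is s√n. Here 4·√30 ≈ 21.9089.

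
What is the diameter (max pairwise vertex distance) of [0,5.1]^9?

d = √(5.1² + 5.1² + ... + 5.1²) [9 terms] = √(9·5.1²) = 5.1√9 = 15.3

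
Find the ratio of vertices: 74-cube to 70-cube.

The 74-cube has 2^74 = 18889465931478580854784 vertices. The 70-cube has 2^70 = 1180591620717411303424 vertices. Ratio: 18889465931478580854784/1180591620717411303424 = 16.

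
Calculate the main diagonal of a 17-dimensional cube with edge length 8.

The space diagonal of an n-cube of side s is s√n. Here 8·√17 ≈ 32.9848.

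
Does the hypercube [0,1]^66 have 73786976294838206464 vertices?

True. The 66-cube has 2^66 = 73786976294838206464 vertices.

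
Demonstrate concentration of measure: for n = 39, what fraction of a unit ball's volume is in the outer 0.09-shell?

1 - (1-0.09)^39 ≈ 0.974729 ≈ 97.47%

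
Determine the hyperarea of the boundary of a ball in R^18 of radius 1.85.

The surface area of an n-ball is 2π^(n/2) r^(n-1) / Γ(n/2). For n=18, r=1.85: 51496.5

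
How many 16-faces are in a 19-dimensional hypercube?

Choose 16 of 19 axes to span the face (C(19,16) = 969 ways), then fix each of the remaining 3 coordinates at one of its two extreme values (2^3 = 8 ways): 969·8 = 7752.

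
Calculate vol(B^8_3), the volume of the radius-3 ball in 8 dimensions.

V = 2187·π^4/8 ≈ 26629.2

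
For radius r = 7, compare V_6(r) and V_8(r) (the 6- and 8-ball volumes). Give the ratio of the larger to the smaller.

V_6(7) ≈ 607976, V_8(7) ≈ 2.33977e+07. The 8-ball is larger by a factor of 38.48.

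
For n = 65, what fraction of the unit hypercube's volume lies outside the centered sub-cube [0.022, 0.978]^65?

1 - (1 - 2·0.022)^65 = 1 - 0.956^65 ≈ 0.946326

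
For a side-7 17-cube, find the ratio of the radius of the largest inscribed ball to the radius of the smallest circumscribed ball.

r_in / r_out = (7/2) / (7√17/2) = 1/√17 ≈ 0.242536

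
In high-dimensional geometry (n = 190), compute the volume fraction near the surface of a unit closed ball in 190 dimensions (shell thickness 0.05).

1 - (1-0.05)^190 ≈ 0.999941 ≈ 99.9941%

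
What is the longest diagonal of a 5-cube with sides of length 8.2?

||(8.2,8.2,...,8.2)|| = √(5)·8.2 ≈ 18.3358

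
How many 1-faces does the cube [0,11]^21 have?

Each of the 2^21 = 2097152 vertices has degree 21; total edges = 21·2^21/2 = 22020096.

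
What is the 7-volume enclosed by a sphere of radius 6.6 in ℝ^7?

The n-ball volume is π^(n/2)·r^n/Γ(n/2+1). With n=7, r=6.6: V ≈ 2.57744e+06.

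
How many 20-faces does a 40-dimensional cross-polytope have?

Each 20-face is the convex hull of 21 vertices, one chosen as ±e_i from each of 21 distinct axes: 2^21·C(40,21) = 275319165340876800.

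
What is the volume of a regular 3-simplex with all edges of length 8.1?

Volume = (√2/12) · 8.1³ = 62.6309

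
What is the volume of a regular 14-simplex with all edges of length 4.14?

For a regular n-simplex with edge a, V = (a^n / n!)·√((n+1)/2^n). With a=4.14, n=14: V ≈ 0.000150811.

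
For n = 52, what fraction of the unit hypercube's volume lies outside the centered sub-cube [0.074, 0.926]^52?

1 - (1 - 2·0.074)^52 = 1 - 0.852^52 ≈ 0.999759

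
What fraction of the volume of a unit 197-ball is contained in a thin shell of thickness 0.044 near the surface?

V(inner)/V(outer) = ((1-0.044)/1)^197 ≈ 0.0001413, so the shell fraction is 0.999859.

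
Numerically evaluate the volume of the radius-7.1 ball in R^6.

Volume = π^{6/2}·(7.1)^6/Γ(4) ≈ 661985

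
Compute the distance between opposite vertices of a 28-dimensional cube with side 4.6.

Diagonal = √28 · 4.6 ≈ 24.3409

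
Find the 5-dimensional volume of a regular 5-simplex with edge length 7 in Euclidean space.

V_5 = √(6) · 7^5 / (5! · 2^(5/2)) ≈ 60.647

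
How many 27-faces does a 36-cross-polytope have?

f_27(36-orthoplex) = 2^28 · (36 choose 28) = 8122948166615040.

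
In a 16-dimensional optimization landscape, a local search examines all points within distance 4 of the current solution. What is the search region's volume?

The n-ball volume is π^(n/2)·r^n/Γ(n/2+1). With n=16, r=4: V = 33554432·π^8/315 ≈ 1.01074e+09.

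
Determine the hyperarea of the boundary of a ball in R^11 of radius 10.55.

|∂B_11(10.55)| ≈ 3.54015e+11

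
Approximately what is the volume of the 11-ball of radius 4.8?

Volume = π^{11/2}·(4.8)^11/Γ(13/2) ≈ 5.87163e+07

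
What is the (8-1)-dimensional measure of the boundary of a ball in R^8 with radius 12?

S_8(12) = 2·π^(8/2)·(12)^7 / Γ(8/2) = 11943936·π^4 ≈ 1.16345e+09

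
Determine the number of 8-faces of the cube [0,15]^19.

Choose 8 of 19 axes to span the face (C(19,8) = 75582 ways), then fix each of the remaining 11 coordinates at one of its two extreme values (2^11 = 2048 ways): 75582·2048 = 154791936.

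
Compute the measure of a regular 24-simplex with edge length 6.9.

Volume = 6.9^24 · √(25/2^24) / 24! ≈ 2.66859e-07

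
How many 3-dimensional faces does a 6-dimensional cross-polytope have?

Each 3-face is the convex hull of 4 vertices, one chosen as ±e_i from each of 4 distinct axes: 2^4·C(6,4) = 240.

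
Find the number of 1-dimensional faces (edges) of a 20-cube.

Number of 1-faces = C(20,1)·2^(20-1) = 20·524288 = 10485760.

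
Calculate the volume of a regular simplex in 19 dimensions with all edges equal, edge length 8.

V_19 = √(20) · 8^19 / (19! · 2^(19/2)) ≈ 0.0073172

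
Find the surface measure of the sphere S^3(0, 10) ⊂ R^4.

The surface area of an n-ball is 2π^(n/2) r^(n-1) / Γ(n/2). For n=4, r=10: 2000·π^2 ≈ 19739.2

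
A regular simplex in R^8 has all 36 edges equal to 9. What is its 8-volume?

V_8 = √(9) · 9^8 / (8! · 2^(8/2)) ≈ 200.18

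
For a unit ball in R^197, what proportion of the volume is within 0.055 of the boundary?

V(inner)/V(outer) = ((1-0.055)/1)^197 ≈ 1.446e-05, so the shell fraction is 0.999986.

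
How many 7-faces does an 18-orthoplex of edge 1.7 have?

Each 7-face is the convex hull of 8 vertices, one chosen as ±e_i from each of 8 distinct axes: 2^8·C(18,8) = 11202048.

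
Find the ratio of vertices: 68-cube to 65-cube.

The 68-cube has 2^68 = 295147905179352825856 vertices. The 65-cube has 2^65 = 36893488147419103232 vertices. Ratio: 295147905179352825856/36893488147419103232 = 8.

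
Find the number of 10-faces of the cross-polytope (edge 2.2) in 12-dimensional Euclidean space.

Number of 10-faces = 2^(10+1) · C(12,10+1) = 2048 · 12 = 24576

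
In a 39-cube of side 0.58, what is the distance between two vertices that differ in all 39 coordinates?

||(0.58,0.58,...,0.58)|| = √(39)·0.58 ≈ 3.6221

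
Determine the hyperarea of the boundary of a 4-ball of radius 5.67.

The surface area of an n-ball is 2π^(n/2) r^(n-1) / Γ(n/2). For n=4, r=5.67: 3598.15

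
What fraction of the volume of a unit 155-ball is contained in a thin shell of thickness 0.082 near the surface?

V(inner)/V(outer) = ((1-0.082)/1)^155 ≈ 1.74e-06, so the shell fraction is 0.9999982597.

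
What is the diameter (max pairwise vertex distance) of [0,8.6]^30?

Diagonal = √30 · 8.6 ≈ 47.1041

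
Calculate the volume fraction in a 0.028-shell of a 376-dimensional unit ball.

V(inner)/V(outer) = ((1-0.028)/1)^376 ≈ 2.304e-05, so the shell fraction is 0.999977.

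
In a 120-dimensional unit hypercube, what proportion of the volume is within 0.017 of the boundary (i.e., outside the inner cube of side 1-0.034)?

Shell fraction = 1 - (1-0.034)^120 ≈ 0.984251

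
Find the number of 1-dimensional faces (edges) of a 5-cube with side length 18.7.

The 5-cube has n·2^(n-1) = 5·2^4 = 5·16 = 80 edges.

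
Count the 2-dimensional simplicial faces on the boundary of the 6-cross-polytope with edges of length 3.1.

f_2(6-orthoplex) = 2^3 · (6 choose 3) = 160.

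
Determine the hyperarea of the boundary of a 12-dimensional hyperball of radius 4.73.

The surface area of an n-ball is 2π^(n/2) r^(n-1) / Γ(n/2). For n=12, r=4.73: 4.24835e+08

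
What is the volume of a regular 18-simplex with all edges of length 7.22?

For a regular n-simplex with edge a, V = (a^n / n!)·√((n+1)/2^n). With a=7.22, n=18: V ≈ 0.00377951.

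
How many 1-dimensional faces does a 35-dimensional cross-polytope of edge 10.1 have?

An n-cross-polytope has 2^(k+1)·C(n,k+1) k-faces. Here 2^2·C(35,2) = 4·595 = 2380.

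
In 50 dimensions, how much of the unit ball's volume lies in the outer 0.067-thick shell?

1 - (1-0.067)^50 ≈ 0.968805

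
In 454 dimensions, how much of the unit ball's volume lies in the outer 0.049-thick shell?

Shell fraction = 1 - (1-0.049)^454 ≈ 1 - 1.242e-10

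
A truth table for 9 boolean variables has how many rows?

Each vertex is a binary string of length 9, so there are 2^9 = 512.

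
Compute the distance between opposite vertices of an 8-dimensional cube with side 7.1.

d = √(7.1² + 7.1² + ... + 7.1²) [8 terms] = √(8·7.1²) = 7.1√8 ≈ 20.0818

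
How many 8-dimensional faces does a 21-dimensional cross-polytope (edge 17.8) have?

f_8(21-orthoplex) = 2^9 · (21 choose 9) = 150492160.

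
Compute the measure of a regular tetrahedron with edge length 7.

Volume = (√2/12) · 7³ = 40.4229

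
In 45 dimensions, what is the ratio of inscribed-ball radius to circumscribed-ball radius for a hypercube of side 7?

For an n-cube of any side s, the inradius is s/2 and the circumradius is s√n/2, so the ratio is 1/√45 ≈ 0.149071.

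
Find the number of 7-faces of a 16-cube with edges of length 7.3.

f_7(16-cube) = (16 choose 7) · 2^9 = 5857280.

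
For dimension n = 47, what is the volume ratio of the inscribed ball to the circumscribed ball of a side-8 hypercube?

V_in/V_out = n^(-n/2) = 47^(-47/2) ≈ 5.07809e-40.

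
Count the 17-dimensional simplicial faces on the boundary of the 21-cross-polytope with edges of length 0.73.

Number of 17-faces = 2^(17+1) · C(21,17+1) = 262144 · 1330 = 348651520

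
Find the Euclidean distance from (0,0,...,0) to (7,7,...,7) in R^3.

Diagonal = √3 · 7 ≈ 12.1244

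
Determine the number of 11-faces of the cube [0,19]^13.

Number of 11-faces = C(13,11) · 2^(13-11) = 78 · 4 = 312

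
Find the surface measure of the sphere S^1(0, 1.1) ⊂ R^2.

The surface area of an n-ball is 2π^(n/2) r^(n-1) / Γ(n/2). For n=2, r=1.1: 2πr = 2π·1.1 ≈ 6.9115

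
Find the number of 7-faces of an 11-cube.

An n-cube has C(n,k)·2^(n-k) k-faces. Here C(11,7)·2^4 = 330·16 = 5280.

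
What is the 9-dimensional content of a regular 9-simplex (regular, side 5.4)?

V = (5.4^9 / 9!) · √((9+1) / 2^9) ≈ 1.50365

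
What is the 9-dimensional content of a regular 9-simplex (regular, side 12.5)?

V = (12.5^9 / 9!) · √((9+1) / 2^9) ≈ 2869.41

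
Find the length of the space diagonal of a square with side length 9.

Diagonal = √2 · 9 ≈ 12.7279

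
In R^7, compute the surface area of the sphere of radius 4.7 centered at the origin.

|∂B_7(4.7)| ≈ 356505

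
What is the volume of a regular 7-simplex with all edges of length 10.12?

For a regular n-simplex with edge a, V = (a^n / n!)·√((n+1)/2^n). With a=10.12, n=7: V ≈ 539.229.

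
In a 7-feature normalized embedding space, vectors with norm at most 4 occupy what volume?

The n-ball volume is π^(n/2)·r^n/Γ(n/2+1). With n=7, r=4: V = 262144·π^3/105 ≈ 77410.6.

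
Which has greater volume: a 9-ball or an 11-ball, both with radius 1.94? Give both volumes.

V_9(1.94) ≈ 1283.91. V_11(1.94) ≈ 2760.09. The 11-ball is larger.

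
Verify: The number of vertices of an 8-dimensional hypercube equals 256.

True. The 8-cube has 2^8 = 256 vertices.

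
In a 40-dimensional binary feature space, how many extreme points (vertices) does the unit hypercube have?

Number of vertices = 2^40 = 1099511627776.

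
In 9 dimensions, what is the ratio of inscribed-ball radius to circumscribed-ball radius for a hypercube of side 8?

r_in / r_out = (8/2) / (8√9/2) = 1/√9 ≈ 0.333333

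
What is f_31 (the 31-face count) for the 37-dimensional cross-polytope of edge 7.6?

An n-cross-polytope has 2^(k+1)·C(n,k+1) k-faces. Here 2^32·C(37,32) = 4294967296·435897 = 1872163359424512.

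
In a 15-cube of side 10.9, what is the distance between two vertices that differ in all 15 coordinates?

The space diagonal of an n-cube of side s is s√n. Here 10.9·√15 ≈ 42.2155.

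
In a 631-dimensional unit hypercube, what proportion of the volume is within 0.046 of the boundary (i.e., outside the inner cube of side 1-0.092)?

1 - (1 - 2·0.046)^631 = 1 - 0.908^631 ≈ 1 - 3.566e-27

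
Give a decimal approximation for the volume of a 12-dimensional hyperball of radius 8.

The n-ball volume is π^(n/2)·r^n/Γ(n/2+1). With n=12, r=8: V = 4294967296·π^6/45 ≈ 9.17586e+10.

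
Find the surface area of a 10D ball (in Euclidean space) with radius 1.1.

S = n·V_n(r)/r = 10·V_10(1.1)/1.1 (volume-to-surface relation), giving 60.1315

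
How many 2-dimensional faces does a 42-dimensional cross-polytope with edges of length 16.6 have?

An n-cross-polytope has 2^(k+1)·C(n,k+1) k-faces. Here 2^3·C(42,3) = 8·11480 = 91840.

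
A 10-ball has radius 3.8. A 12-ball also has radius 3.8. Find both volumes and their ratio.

V_10(3.8) ≈ 1.60105e+06. V_12(3.8) ≈ 1.21051e+07. Ratio V_10/V_12 ≈ 0.1323.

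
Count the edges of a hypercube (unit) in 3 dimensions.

Number of 1-faces = C(3,1)·2^(3-1) = 3·4 = 12.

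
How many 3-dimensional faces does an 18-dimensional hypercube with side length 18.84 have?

Choose 3 of 18 axes to span the face (C(18,3) = 816 ways), then fix each of the remaining 15 coordinates at one of its two extreme values (2^15 = 32768 ways): 816·32768 = 26738688.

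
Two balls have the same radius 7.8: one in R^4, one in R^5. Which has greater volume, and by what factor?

V_4(7.8) ≈ 18266.2, V_5(7.8) ≈ 151975. The 5-ball is larger by a factor of 8.32.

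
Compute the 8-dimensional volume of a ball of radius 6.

V_8(6) = π^(8/2) · (6)^8 / Γ(8/2 + 1) = 69984·π^4 ≈ 6.81708e+06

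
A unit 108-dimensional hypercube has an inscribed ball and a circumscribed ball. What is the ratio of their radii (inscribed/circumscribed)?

r_in / r_out = (1/2) / (1√108/2) = 1/√108 ≈ 0.096225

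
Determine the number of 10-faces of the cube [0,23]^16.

f_10(16-cube) = (16 choose 10) · 2^6 = 512512.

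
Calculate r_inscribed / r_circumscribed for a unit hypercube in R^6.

r_in = 1/2 (half the side); r_out = 1√6/2 (half the diagonal). Ratio = 1/√6 ≈ 0.408248.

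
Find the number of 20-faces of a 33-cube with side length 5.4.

An n-cube has C(n,k)·2^(n-k) k-faces. Here C(33,20)·2^13 = 573166440·8192 = 4695379476480.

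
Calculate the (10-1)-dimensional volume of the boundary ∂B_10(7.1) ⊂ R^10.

S_10(7.1) = 2·π^(10/2)·(7.1)^9 / Γ(10/2) ≈ 1.16921e+09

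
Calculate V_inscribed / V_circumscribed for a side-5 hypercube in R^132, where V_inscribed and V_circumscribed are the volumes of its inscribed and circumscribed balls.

V_in / V_out = (r_in/r_out)^132 = (1/√132)^132 = 132^(-132/2) ≈ 1.10185e-140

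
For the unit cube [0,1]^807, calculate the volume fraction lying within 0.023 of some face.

Shell fraction = 1 - (1-0.046)^807 ≈ 1 - 3.13e-17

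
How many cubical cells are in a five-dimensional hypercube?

Number of 3-faces = C(5,3) · 2^(5-3) = 10 · 4 = 40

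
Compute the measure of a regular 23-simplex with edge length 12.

V_23 = √(24) · 12^23 / (23! · 2^(23/2)) ≈ 0.433446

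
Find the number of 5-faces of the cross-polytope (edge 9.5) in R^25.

Number of 5-faces = 2^(5+1) · C(25,5+1) = 64 · 177100 = 11334400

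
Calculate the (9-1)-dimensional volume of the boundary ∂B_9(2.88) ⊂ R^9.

The surface area of an n-ball is 2π^(n/2) r^(n-1) / Γ(n/2). For n=9, r=2.88: 140508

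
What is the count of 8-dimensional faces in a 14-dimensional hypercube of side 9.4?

f_8(14-cube) = (14 choose 8) · 2^6 = 192192.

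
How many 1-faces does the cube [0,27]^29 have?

The 29-cube has n·2^(n-1) = 29·2^28 = 29·268435456 = 7784628224 edges.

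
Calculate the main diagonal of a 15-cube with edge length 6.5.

||(6.5,6.5,...,6.5)|| = √(15)·6.5 ≈ 25.1744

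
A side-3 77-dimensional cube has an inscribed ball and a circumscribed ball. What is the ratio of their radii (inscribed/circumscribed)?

For an n-cube of any side s, the inradius is s/2 and the circumradius is s√n/2, so the ratio is 1/√77 ≈ 0.113961.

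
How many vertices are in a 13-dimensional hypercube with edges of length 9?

Number of 0-faces = C(13,0) · 2^(13-0) = 1 · 8192 = 8192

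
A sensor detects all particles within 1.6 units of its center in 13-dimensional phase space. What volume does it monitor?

Volume = π^{13/2}·(1.6)^13/Γ(15/2) ≈ 410.111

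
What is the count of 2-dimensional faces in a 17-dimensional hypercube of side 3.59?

Choose 2 of 17 axes to span the face (C(17,2) = 136 ways), then fix each of the remaining 15 coordinates at one of its two extreme values (2^15 = 32768 ways): 136·32768 = 4456448.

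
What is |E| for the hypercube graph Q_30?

The 30-cube has n·2^(n-1) = 30·2^29 = 30·536870912 = 16106127360 edges.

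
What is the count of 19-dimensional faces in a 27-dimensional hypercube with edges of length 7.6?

f_19(27-cube) = (27 choose 19) · 2^8 = 568339200.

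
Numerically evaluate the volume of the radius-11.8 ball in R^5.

The n-ball volume is π^(n/2)·r^n/Γ(n/2+1). With n=5, r=11.8: V ≈ 1.20423e+06.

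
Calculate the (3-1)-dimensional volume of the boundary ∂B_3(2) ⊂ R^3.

The surface area of an n-ball is 2π^(n/2) r^(n-1) / Γ(n/2). For n=3, r=2: 4πr² = 4π·(2)² ≈ 50.2655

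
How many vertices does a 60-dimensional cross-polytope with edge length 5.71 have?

The vertices are ±e_1, ..., ±e_60, so there are 2·60 = 120.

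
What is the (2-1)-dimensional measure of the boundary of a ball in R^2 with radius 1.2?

S_2(1.2) = 2·π^(2/2)·(1.2)^1 / Γ(2/2) = 2πr = 2π·1.2 ≈ 7.53982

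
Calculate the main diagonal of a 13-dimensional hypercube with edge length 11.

The space diagonal of an n-cube of side s is s√n. Here 11·√13 ≈ 39.6611.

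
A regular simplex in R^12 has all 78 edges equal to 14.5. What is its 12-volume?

For a regular n-simplex with edge a, V = (a^n / n!)·√((n+1)/2^n). With a=14.5, n=12: V ≈ 10159.5.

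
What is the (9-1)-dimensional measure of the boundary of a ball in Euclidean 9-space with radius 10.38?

|∂B_9(10.38)| ≈ 4.00073e+09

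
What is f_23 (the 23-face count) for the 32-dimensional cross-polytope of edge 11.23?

Each 23-face is the convex hull of 24 vertices, one chosen as ±e_i from each of 24 distinct axes: 2^24·C(32,24) = 176467791052800.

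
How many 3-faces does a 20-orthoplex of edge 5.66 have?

Number of 3-faces = 2^(3+1) · C(20,3+1) = 16 · 4845 = 77520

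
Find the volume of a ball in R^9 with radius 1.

Volume = π^{9/2}·(1)^9/Γ(11/2) = 32·π^4/945 ≈ 3.29851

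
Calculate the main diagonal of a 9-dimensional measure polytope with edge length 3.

d = √(3² + 3² + ... + 3²) [9 terms] = √(9·3²) = 3√9 = 9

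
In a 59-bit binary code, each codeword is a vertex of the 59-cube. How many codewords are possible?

Each vertex is a binary string of length 59, so there are 2^59 = 576460752303423488.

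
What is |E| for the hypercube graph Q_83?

The 83-cube has n·2^(n-1) = 83·2^82 = 83·4835703278458516698824704 = 401363372112056886002450432 edges.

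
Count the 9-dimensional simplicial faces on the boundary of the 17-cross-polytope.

f_9(17-orthoplex) = 2^10 · (17 choose 10) = 19914752.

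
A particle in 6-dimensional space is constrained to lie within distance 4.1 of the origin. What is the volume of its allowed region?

V_6(4.1) = π^(6/2) · (4.1)^6 / Γ(6/2 + 1) ≈ 24547.2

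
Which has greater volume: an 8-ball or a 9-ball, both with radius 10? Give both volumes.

V_8(10) ≈ 4.05871e+08. V_9(10) ≈ 3.29851e+09. The 9-ball is larger.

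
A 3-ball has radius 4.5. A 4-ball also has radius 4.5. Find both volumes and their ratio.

V_3(4.5) ≈ 381.704. V_4(4.5) ≈ 2023.58. Ratio V_3/V_4 ≈ 0.1886.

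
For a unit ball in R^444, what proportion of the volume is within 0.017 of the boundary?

1 - (1-0.017)^444 ≈ 0.999506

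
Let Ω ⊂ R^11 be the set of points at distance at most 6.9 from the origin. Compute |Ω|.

The n-ball volume is π^(n/2)·r^n/Γ(n/2+1). With n=11, r=6.9: V ≈ 3.18013e+09.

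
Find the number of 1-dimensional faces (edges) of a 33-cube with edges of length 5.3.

The 33-cube has n·2^(n-1) = 33·2^32 = 33·4294967296 = 141733920768 edges.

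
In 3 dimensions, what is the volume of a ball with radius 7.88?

The n-ball volume is π^(n/2)·r^n/Γ(n/2+1). With n=3, r=7.88: V ≈ 2049.59.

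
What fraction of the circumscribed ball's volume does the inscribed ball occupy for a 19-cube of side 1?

V_in / V_out = (r_in/r_out)^19 = (1/√19)^19 = 19^(-19/2) ≈ 7.10953e-13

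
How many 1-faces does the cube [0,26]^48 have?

Each of the 2^48 = 281474976710656 vertices has degree 48; total edges = 48·2^48/2 = 6755399441055744.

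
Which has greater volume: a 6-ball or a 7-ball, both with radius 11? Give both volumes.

V_6(11) ≈ 9.15492e+06. V_7(11) ≈ 9.20723e+07. The 7-ball is larger.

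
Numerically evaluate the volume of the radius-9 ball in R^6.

V = 177147·π^3/2 ≈ 2.74633e+06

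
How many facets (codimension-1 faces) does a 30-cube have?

Choose 29 of 30 axes to span the face (C(30,29) = 30 ways), then fix each of the remaining 1 coordinate at one of its two extreme values (2^1 = 2 ways): 30·2 = 60.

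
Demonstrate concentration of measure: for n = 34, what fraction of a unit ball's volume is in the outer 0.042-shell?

1 - (1-0.042)^34 ≈ 0.767498 ≈ 76.75%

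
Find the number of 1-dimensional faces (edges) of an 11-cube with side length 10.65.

Each of the 2^11 = 2048 vertices has degree 11; total edges = 11·2^11/2 = 11264.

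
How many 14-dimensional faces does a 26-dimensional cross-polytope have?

Number of 14-faces = 2^(14+1) · C(26,14+1) = 32768 · 7726160 = 253170810880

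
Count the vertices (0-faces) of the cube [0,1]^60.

Number of vertices = 2^60 = 1152921504606846976.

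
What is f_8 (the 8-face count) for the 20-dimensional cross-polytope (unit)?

Number of 8-faces = 2^(8+1) · C(20,8+1) = 512 · 167960 = 85995520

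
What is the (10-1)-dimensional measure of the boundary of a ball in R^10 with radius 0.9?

The surface area of an n-ball is 2π^(n/2) r^(n-1) / Γ(n/2). For n=10, r=0.9: 9.87986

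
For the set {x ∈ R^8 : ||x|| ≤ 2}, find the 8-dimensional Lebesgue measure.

V = 32·π^4/3 ≈ 1039.03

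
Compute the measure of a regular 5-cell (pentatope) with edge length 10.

V_4 = √(5) · 10^4 / (4! · 2^(4/2)) ≈ 232.924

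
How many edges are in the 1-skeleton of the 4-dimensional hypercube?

Number of 1-faces = C(4,1)·2^(4-1) = 4·8 = 32.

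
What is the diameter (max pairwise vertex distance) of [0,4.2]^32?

d = √(4.2² + 4.2² + ... + 4.2²) [32 terms] = √(32·4.2²) = 4.2√32 ≈ 23.7588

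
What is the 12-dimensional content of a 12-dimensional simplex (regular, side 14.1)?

Volume = 14.1^12 · √(13/2^12) / 12! ≈ 7262.47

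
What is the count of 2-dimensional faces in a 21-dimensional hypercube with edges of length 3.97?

Number of 2-faces = C(21,2) · 2^(21-2) = 210 · 524288 = 110100480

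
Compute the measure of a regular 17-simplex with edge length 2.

V = (2^17 / 17!) · √((17+1) / 2^17) ≈ 4.3184e-12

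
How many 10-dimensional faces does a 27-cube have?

Choose 10 of 27 axes to span the face (C(27,10) = 8436285 ways), then fix each of the remaining 17 coordinates at one of its two extreme values (2^17 = 131072 ways): 8436285·131072 = 1105760747520.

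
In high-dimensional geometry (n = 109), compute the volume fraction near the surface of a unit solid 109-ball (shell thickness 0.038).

1 - (1-0.038)^109 ≈ 0.985342 ≈ 98.53%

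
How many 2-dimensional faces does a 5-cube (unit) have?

Choose 2 of 5 axes to span the face (C(5,2) = 10 ways), then fix each of the remaining 3 coordinates at one of its two extreme values (2^3 = 8 ways): 10·8 = 80.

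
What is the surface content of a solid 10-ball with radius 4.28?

The surface area of an n-ball is 2π^(n/2) r^(n-1) / Γ(n/2). For n=10, r=4.28: 1.22903e+07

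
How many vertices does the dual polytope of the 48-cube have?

An n-cross-polytope has 2n vertices; here n = 48, giving 96.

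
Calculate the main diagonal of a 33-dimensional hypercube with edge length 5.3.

d = √(5.3² + 5.3² + ... + 5.3²) [33 terms] = √(33·5.3²) = 5.3√33 ≈ 30.4462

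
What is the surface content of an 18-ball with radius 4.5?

S = n·V_n(r)/r = 18·V_18(4.5)/4.5 (volume-to-surface relation), giving 1853020188851841·π^9/293601280 ≈ 1.88136e+11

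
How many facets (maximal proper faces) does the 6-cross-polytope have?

f_5(6-orthoplex) = 2^6 · (6 choose 6) = 64.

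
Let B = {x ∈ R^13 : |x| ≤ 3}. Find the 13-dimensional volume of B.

V_13(3) = π^(13/2) · (3)^13 / Γ(13/2 + 1) = 7558272·π^6/5005 ≈ 1.45184e+06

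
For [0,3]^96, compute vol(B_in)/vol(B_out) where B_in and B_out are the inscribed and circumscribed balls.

Volume scales as r^n, and r_in/r_out = 1/√96, giving (1/√96)^96 ≈ 7.09546e-96.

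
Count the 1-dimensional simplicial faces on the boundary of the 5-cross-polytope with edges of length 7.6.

f_1(5-orthoplex) = 2^2 · (5 choose 2) = 40.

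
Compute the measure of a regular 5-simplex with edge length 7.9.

Volume = 7.9^5 · √(6/2^5) / 5! ≈ 111.034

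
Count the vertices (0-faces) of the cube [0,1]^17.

Each vertex is a binary string of length 17, so there are 2^17 = 131072.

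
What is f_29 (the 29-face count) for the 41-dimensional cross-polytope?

Each 29-face is the convex hull of 30 vertices, one chosen as ±e_i from each of 30 distinct axes: 2^30·C(41,30) = 3392446456378949632.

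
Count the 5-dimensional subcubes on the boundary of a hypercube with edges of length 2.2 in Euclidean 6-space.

An n-cube has C(n,k)·2^(n-k) k-faces. Here C(6,5)·2^1 = 6·2 = 12.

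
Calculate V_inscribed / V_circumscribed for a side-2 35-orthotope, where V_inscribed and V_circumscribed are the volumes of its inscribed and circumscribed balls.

V_in/V_out = n^(-n/2) = 35^(-35/2) ≈ 9.52378e-28.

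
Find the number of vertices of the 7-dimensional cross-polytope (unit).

An n-cross-polytope has 2n vertices; here n = 7, giving 14.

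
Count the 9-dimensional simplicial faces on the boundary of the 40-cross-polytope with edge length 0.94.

Number of 9-faces = 2^(9+1) · C(40,9+1) = 1024 · 847660528 = 868004380672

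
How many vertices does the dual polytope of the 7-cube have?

The vertices are ±e_1, ..., ±e_7, so there are 2·7 = 14.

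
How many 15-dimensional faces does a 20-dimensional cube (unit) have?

f_15(20-cube) = (20 choose 15) · 2^5 = 496128.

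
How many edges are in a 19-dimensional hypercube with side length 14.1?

Number of 1-faces = C(19,1) · 2^(19-1) = 19 · 262144 = 4980736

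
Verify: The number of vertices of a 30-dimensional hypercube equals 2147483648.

False. The 30-cube has 2^30 = 1073741824 vertices.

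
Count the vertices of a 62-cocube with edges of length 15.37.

The vertices are ±e_1, ..., ±e_62, so there are 2·62 = 124.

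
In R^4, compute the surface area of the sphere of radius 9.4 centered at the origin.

S_4(9.4) = 2·π^(4/2)·(9.4)^3 / Γ(4/2) ≈ 16395.1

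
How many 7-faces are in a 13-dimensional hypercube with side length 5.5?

f_7(13-cube) = (13 choose 7) · 2^6 = 109824.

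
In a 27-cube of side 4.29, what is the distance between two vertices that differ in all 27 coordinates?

||(4.29,4.29,...,4.29)|| = √(27)·4.29 ≈ 22.2915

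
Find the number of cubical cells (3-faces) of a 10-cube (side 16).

An n-cube has C(n,k)·2^(n-k) k-faces. Here C(10,3)·2^7 = 120·128 = 15360.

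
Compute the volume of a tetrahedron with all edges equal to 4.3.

Volume = (√2/12) · 4.3³ = 9.36999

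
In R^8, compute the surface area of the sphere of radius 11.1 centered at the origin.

The surface area of an n-ball is 2π^(n/2) r^(n-1) / Γ(n/2). For n=8, r=11.1: 6.74123e+08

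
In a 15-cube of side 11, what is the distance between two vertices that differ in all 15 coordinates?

d = √(11² + 11² + ... + 11²) [15 terms] = √(15·11²) = 11√15 ≈ 42.6028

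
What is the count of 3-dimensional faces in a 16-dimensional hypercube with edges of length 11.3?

An n-cube has C(n,k)·2^(n-k) k-faces. Here C(16,3)·2^13 = 560·8192 = 4587520.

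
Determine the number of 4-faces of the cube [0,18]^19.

Choose 4 of 19 axes to span the face (C(19,4) = 3876 ways), then fix each of the remaining 15 coordinates at one of its two extreme values (2^15 = 32768 ways): 3876·32768 = 127008768.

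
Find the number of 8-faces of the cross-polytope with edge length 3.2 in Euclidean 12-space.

Number of 8-faces = 2^(8+1) · C(12,8+1) = 512 · 220 = 112640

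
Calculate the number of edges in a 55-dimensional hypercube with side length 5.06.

Each of the 2^55 = 36028797018963968 vertices has degree 55; total edges = 55·2^55/2 = 990791918021509120.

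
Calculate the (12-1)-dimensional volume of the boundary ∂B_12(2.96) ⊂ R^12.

The surface area of an n-ball is 2π^(n/2) r^(n-1) / Γ(n/2). For n=12, r=2.96: 2.44882e+06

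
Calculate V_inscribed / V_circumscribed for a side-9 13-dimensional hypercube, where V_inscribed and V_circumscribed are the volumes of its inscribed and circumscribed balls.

V_in / V_out = (r_in/r_out)^13 = (1/√13)^13 = 13^(-13/2) ≈ 5.74603e-08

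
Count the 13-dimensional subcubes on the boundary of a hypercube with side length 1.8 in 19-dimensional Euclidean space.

An n-cube has C(n,k)·2^(n-k) k-faces. Here C(19,13)·2^6 = 27132·64 = 1736448.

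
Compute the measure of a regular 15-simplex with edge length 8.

Volume = 8^15 · √(16/2^15) / 15! ≈ 0.594546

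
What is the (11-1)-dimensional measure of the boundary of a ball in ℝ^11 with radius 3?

S_11(3) = 2·π^(11/2)·(3)^10 / Γ(11/2) = 139968·π^5/35 ≈ 1.2238e+06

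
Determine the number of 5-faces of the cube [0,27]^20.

f_5(20-cube) = (20 choose 5) · 2^15 = 508035072.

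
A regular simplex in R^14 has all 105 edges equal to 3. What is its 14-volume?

V = (3^14 / 14!) · √((14+1) / 2^14) ≈ 1.66006e-06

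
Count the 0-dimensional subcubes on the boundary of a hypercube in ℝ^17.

f_0(17-cube) = (17 choose 0) · 2^17 = 131072.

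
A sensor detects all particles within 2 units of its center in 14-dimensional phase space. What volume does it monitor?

The n-ball volume is π^(n/2)·r^n/Γ(n/2+1). With n=14, r=2: V = 1024·π^7/315 ≈ 9818.35.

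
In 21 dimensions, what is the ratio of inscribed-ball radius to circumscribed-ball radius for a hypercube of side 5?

Ratio = (s/2)/(s√21/2) = 21^(-1/2) ≈ 0.218218.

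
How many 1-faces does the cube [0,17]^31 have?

Each of the 2^31 = 2147483648 vertices has degree 31; total edges = 31·2^31/2 = 33285996544.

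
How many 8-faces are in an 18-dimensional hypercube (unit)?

An n-cube has C(n,k)·2^(n-k) k-faces. Here C(18,8)·2^10 = 43758·1024 = 44808192.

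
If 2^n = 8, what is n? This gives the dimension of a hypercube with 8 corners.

n = log_2(8) = 3.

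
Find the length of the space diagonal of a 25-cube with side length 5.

Diagonal = √25 · 5 = 25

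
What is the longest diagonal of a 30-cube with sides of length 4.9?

||(4.9,4.9,...,4.9)|| = √(30)·4.9 ≈ 26.8384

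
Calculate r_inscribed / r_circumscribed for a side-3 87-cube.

r_in = 3/2 (half the side); r_out = 3√87/2 (half the diagonal). Ratio = 1/√87 ≈ 0.107211.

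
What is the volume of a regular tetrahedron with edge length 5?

Volume = (√2/12) · 5³ = 14.7314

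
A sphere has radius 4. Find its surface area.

S = n·V_n(r)/r = 3·V_3(4)/4 (volume-to-surface relation), giving 4πr² = 4π·(4)² ≈ 201.062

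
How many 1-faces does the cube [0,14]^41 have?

Number of 1-faces = C(41,1)·2^(41-1) = 41·1099511627776 = 45079976738816.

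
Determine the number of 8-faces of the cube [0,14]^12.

f_8(12-cube) = (12 choose 8) · 2^4 = 7920.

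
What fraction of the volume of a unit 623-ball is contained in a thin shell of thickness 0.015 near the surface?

V(inner)/V(outer) = ((1-0.015)/1)^623 ≈ 8.143e-05, so the shell fraction is 0.999919.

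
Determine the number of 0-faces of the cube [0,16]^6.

An n-cube has C(n,k)·2^(n-k) k-faces. Here C(6,0)·2^6 = 1·64 = 64.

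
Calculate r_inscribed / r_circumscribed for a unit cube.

For an n-cube of any side s, the inradius is s/2 and the circumradius is s√n/2, so the ratio is 1/√3 ≈ 0.57735.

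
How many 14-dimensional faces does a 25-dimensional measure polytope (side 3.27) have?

Number of 14-faces = C(25,14) · 2^(25-14) = 4457400 · 2048 = 9128755200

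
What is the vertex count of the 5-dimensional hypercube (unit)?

The 5-cube has 2^5 = 32 vertices.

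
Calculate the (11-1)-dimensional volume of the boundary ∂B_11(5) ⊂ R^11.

S = n·V_n(r)/r = 11·V_11(5)/5 (volume-to-surface relation), giving 125000000·π^5/189 ≈ 2.02394e+08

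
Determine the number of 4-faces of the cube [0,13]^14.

Choose 4 of 14 axes to span the face (C(14,4) = 1001 ways), then fix each of the remaining 10 coordinates at one of its two extreme values (2^10 = 1024 ways): 1001·1024 = 1025024.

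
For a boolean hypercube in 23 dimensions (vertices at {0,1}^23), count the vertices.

Number of vertices = 2^23 = 8388608.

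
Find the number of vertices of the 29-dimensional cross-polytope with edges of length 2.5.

An n-cross-polytope has 2n vertices; here n = 29, giving 58.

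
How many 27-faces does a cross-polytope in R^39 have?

An n-cross-polytope has 2^(k+1)·C(n,k+1) k-faces. Here 2^28·C(39,28) = 268435456·1676056044 = 449912868452696064.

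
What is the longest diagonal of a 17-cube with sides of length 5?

d = √(5² + 5² + ... + 5²) [17 terms] = √(17·5²) = 5√17 ≈ 20.6155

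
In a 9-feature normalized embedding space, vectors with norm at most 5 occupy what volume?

The n-ball volume is π^(n/2)·r^n/Γ(n/2+1). With n=9, r=5: V = 12500000·π^4/189 ≈ 6.4424e+06.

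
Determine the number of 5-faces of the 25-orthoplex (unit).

f_5(25-orthoplex) = 2^6 · (25 choose 6) = 11334400.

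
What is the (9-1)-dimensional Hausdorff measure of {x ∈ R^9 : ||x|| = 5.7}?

S = n·V_n(r)/r = 9·V_9(5.7)/5.7 (volume-to-surface relation), giving 3.30795e+07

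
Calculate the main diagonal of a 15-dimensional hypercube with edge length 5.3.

d = √(5.3² + 5.3² + ... + 5.3²) [15 terms] = √(15·5.3²) = 5.3√15 ≈ 20.5268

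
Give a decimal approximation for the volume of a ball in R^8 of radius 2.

Volume = π^{8/2}·(2)^8/Γ(5) = 32·π^4/3 ≈ 1039.03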